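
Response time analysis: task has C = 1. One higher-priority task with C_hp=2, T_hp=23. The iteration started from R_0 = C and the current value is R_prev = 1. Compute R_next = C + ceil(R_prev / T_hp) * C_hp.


R_next = C + ceil(R_prev / T_hp) * C_hp
ceil(1 / 23) = ceil(0.0435) = 1
Interference = 1 * 2 = 2
R_next = 1 + 2 = 3

3


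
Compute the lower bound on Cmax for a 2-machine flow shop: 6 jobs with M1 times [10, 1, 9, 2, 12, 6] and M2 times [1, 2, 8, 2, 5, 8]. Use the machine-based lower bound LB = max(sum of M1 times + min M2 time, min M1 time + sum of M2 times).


LB1 = sum(M1 times) + min(M2 times) = 40 + 1 = 41
LB2 = min(M1 times) + sum(M2 times) = 1 + 26 = 27
Lower bound = max(LB1, LB2) = max(41, 27) = 41

41


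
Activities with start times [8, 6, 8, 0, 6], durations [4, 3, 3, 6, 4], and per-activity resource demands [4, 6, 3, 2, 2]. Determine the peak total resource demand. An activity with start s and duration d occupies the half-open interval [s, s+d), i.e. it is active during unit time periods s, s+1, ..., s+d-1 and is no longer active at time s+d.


Each activity i is active on [start_i, start_i + duration_i).
Compute total resource usage per time slot:
  t=0: active resources = [2], total = 2
  t=1: active resources = [2], total = 2
  t=2: active resources = [2], total = 2
  t=3: active resources = [2], total = 2
  t=4: active resources = [2], total = 2
  t=5: active resources = [2], total = 2
  t=6: active resources = [6, 2], total = 8
  t=7: active resources = [6, 2], total = 8
  t=8: active resources = [4, 6, 3, 2], total = 15
  t=9: active resources = [4, 3, 2], total = 9
  t=10: active resources = [4, 3], total = 7
  t=11: active resources = [4], total = 4
Peak resource demand = 15

15


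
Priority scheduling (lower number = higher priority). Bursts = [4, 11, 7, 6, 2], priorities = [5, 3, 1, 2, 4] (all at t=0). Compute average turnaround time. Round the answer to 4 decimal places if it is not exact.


Sort by priority (ascending = highest first):
Order: [(1, 7), (2, 6), (3, 11), (4, 2), (5, 4)]
Completion times:
  Priority 1, burst=7, C=7
  Priority 2, burst=6, C=13
  Priority 3, burst=11, C=24
  Priority 4, burst=2, C=26
  Priority 5, burst=4, C=30
Average turnaround = 100/5 = 20.0

20.0


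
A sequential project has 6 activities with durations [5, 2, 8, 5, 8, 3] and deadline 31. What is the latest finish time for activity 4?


LF(activity 4) = deadline - sum of successor durations
Successors: activities 5 through 6 with durations [8, 3]
Sum of successor durations = 11
LF = 31 - 11 = 20

20


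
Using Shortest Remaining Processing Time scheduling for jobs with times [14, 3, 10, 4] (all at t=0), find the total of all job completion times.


Since all jobs arrive at t=0, SRPT equals SPT ordering.
SPT order: [3, 4, 10, 14]
Completion times:
  Job 1: p=3, C=3
  Job 2: p=4, C=7
  Job 3: p=10, C=17
  Job 4: p=14, C=31
Total completion time = 3 + 7 + 17 + 31 = 58

58


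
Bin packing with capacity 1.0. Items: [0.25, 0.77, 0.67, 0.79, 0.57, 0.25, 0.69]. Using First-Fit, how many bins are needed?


Place items sequentially using First-Fit:
  Item 0.25 -> new Bin 1
  Item 0.77 -> new Bin 2
  Item 0.67 -> Bin 1 (now 0.92)
  Item 0.79 -> new Bin 3
  Item 0.57 -> new Bin 4
  Item 0.25 -> Bin 4 (now 0.82)
  Item 0.69 -> new Bin 5
Total bins used = 5

5


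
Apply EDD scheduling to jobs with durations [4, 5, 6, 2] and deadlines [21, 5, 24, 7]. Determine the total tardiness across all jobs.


Sort by due date (EDD order): [(5, 5), (2, 7), (4, 21), (6, 24)]
Compute completion times and tardiness:
  Job 1: p=5, d=5, C=5, tardiness=max(0,5-5)=0
  Job 2: p=2, d=7, C=7, tardiness=max(0,7-7)=0
  Job 3: p=4, d=21, C=11, tardiness=max(0,11-21)=0
  Job 4: p=6, d=24, C=17, tardiness=max(0,17-24)=0
Total tardiness = 0

0


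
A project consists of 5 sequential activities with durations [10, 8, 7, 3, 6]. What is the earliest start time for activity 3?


Activity 3 starts after activities 1 through 2 complete.
Predecessor durations: [10, 8]
ES = 10 + 8 = 18

18


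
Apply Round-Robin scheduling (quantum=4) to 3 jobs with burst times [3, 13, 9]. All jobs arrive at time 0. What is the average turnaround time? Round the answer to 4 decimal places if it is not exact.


Time quantum = 4
Execution trace:
  J1 runs 3 units, time = 3
  J2 runs 4 units, time = 7
  J3 runs 4 units, time = 11
  J2 runs 4 units, time = 15
  J3 runs 4 units, time = 19
  J2 runs 4 units, time = 23
  J3 runs 1 units, time = 24
  J2 runs 1 units, time = 25
Finish times: [3, 25, 24]
Average turnaround = 52/3 = 17.3333

17.3333


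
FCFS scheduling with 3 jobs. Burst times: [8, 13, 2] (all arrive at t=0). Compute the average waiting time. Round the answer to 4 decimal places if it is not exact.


FCFS order (as given): [8, 13, 2]
Waiting times:
  Job 1: wait = 0
  Job 2: wait = 8
  Job 3: wait = 21
Sum of waiting times = 29
Average waiting time = 29/3 = 9.6667

9.6667


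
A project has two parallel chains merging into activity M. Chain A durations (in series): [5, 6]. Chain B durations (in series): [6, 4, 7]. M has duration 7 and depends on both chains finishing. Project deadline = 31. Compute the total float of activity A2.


Forward pass: ES(A2) = sum of predecessors on chain A = 5
EF = ES + duration = 5 + 6 = 11
Backward pass: LF(M) = deadline = 31; LS(M) = 31 - 7 = 24
LF(A2) = LS(M) - sum(successors on chain A) = 24 - 0 = 24
LS = LF - duration = 24 - 6 = 18
Total float = LS - ES = 18 - 5 = 13

13


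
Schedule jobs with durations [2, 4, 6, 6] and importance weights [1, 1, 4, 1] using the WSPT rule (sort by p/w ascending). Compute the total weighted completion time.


Compute p/w ratios and sort ascending (WSPT): [(6, 4), (2, 1), (4, 1), (6, 1)]
Compute weighted completion times:
  Job (p=6,w=4): C=6, w*C=4*6=24
  Job (p=2,w=1): C=8, w*C=1*8=8
  Job (p=4,w=1): C=12, w*C=1*12=12
  Job (p=6,w=1): C=18, w*C=1*18=18
Total weighted completion time = 62

62


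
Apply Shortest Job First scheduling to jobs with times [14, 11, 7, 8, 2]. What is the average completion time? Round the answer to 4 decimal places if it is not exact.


SJF order (ascending): [2, 7, 8, 11, 14]
Completion times:
  Job 1: burst=2, C=2
  Job 2: burst=7, C=9
  Job 3: burst=8, C=17
  Job 4: burst=11, C=28
  Job 5: burst=14, C=42
Average completion = 98/5 = 19.6

19.6


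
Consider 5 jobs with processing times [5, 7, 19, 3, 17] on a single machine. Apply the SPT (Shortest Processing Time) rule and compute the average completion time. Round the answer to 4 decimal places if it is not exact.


Sort jobs by processing time (SPT order): [3, 5, 7, 17, 19]
Compute completion times sequentially:
  Job 1: processing = 3, completes at 3
  Job 2: processing = 5, completes at 8
  Job 3: processing = 7, completes at 15
  Job 4: processing = 17, completes at 32
  Job 5: processing = 19, completes at 51
Sum of completion times = 109
Average completion time = 109/5 = 21.8

21.8


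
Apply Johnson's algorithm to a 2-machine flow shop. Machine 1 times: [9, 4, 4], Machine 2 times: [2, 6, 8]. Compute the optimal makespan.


Apply Johnson's rule:
  Group 1 (a <= b): [(2, 4, 6), (3, 4, 8)]
  Group 2 (a > b): [(1, 9, 2)]
Optimal job order: [2, 3, 1]
Schedule:
  Job 2: M1 done at 4, M2 done at 10
  Job 3: M1 done at 8, M2 done at 18
  Job 1: M1 done at 17, M2 done at 20
Makespan = 20

20


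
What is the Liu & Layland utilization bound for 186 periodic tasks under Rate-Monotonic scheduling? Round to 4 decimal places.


Compute 2^(1/186) = 1.0037335501
Subtract 1: 1.0037335501 - 1 = 0.0037335501
Multiply by n: 186 * 0.0037335501 = 0.6944403186
Round to 4 dp: 0.6944

0.6944


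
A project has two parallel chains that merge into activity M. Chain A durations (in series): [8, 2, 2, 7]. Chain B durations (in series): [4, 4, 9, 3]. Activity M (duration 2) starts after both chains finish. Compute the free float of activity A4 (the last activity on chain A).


ES(A4) = sum of predecessors on chain A = 12
EF(A4) = ES + duration = 12 + 7 = 19
Successor of A4 is M. ES(M) = max(sum(A), sum(B)) = max(19, 20) = 20
Free float = ES(successor) - EF(current) = 20 - 19 = 1

1


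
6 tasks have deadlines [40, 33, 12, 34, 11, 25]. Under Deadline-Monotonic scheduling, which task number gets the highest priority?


Sort tasks by relative deadline (ascending):
  Task 5: deadline = 11
  Task 3: deadline = 12
  Task 6: deadline = 25
  Task 2: deadline = 33
  Task 4: deadline = 34
  Task 1: deadline = 40
Priority order (highest first): [5, 3, 6, 2, 4, 1]
Highest priority task = 5

5


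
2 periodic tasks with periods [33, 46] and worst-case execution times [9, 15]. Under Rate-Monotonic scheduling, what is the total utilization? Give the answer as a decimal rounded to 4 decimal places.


Compute individual utilizations (exact fractions):
  Task 1: C/T = 9/33 = 3/11 (approx. 0.2727)
  Task 2: C/T = 15/46 (approx. 0.3261)
Total utilization U = 3/11 + 15/46 = 303/506
Rounded to 4 decimal places: U = 0.5988
RM (Liu & Layland) bound for 2 tasks = 0.828427; compare with U = 303/506 (approx. 0.598814)
U <= bound, so schedulable by RM sufficient condition.

0.5988


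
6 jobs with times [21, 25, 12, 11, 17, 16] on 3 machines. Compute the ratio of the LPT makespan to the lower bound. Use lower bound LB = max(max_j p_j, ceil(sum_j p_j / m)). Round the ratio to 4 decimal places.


LPT order: [25, 21, 17, 16, 12, 11]
Machine loads after assignment: [36, 33, 33]
LPT makespan = 36
Lower bound = max(max_job, ceil(total/3)) = max(25, 34) = 34
Ratio = 36 / 34 = 1.0588

1.0588


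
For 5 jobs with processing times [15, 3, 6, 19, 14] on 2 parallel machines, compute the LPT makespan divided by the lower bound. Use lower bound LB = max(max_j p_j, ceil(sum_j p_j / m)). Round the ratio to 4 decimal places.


LPT order: [19, 15, 14, 6, 3]
Machine loads after assignment: [28, 29]
LPT makespan = 29
Lower bound = max(max_job, ceil(total/2)) = max(19, 29) = 29
Ratio = 29 / 29 = 1.0

1.0


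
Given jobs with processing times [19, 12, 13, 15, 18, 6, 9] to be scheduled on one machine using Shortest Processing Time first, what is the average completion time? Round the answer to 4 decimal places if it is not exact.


Sort jobs by processing time (SPT order): [6, 9, 12, 13, 15, 18, 19]
Compute completion times sequentially:
  Job 1: processing = 6, completes at 6
  Job 2: processing = 9, completes at 15
  Job 3: processing = 12, completes at 27
  Job 4: processing = 13, completes at 40
  Job 5: processing = 15, completes at 55
  Job 6: processing = 18, completes at 73
  Job 7: processing = 19, completes at 92
Sum of completion times = 308
Average completion time = 308/7 = 44.0

44.0


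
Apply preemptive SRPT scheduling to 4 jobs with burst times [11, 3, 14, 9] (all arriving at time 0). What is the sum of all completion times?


Since all jobs arrive at t=0, SRPT equals SPT ordering.
SPT order: [3, 9, 11, 14]
Completion times:
  Job 1: p=3, C=3
  Job 2: p=9, C=12
  Job 3: p=11, C=23
  Job 4: p=14, C=37
Total completion time = 3 + 12 + 23 + 37 = 75

75


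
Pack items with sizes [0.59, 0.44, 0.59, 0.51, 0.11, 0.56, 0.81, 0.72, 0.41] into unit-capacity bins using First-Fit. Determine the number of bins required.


Place items sequentially using First-Fit:
  Item 0.59 -> new Bin 1
  Item 0.44 -> new Bin 2
  Item 0.59 -> new Bin 3
  Item 0.51 -> Bin 2 (now 0.95)
  Item 0.11 -> Bin 1 (now 0.7)
  Item 0.56 -> new Bin 4
  Item 0.81 -> new Bin 5
  Item 0.72 -> new Bin 6
  Item 0.41 -> Bin 3 (now 1.0)
Total bins used = 6

6


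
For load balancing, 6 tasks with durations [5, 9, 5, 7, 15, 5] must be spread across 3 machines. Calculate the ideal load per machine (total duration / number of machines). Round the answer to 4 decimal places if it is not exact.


Total processing time = 5 + 9 + 5 + 7 + 15 + 5 = 46
Number of machines = 3
Ideal balanced load = 46 / 3 = 15.3333

15.3333


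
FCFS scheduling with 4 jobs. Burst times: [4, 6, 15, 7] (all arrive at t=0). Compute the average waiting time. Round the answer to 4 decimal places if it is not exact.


FCFS order (as given): [4, 6, 15, 7]
Waiting times:
  Job 1: wait = 0
  Job 2: wait = 4
  Job 3: wait = 10
  Job 4: wait = 25
Sum of waiting times = 39
Average waiting time = 39/4 = 9.75

9.75


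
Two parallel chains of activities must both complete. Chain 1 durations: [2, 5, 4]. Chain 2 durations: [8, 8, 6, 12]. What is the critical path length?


Path A total = 2 + 5 + 4 = 11
Path B total = 8 + 8 + 6 + 12 = 34
Critical path = longest path = max(11, 34) = 34

34


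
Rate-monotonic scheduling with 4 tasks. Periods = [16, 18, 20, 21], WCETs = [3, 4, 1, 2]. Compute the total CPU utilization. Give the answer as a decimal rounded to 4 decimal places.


Compute individual utilizations (exact fractions):
  Task 1: C/T = 3/16 (approx. 0.1875)
  Task 2: C/T = 4/18 = 2/9 (approx. 0.2222)
  Task 3: C/T = 1/20 (approx. 0.05)
  Task 4: C/T = 2/21 (approx. 0.0952)
Total utilization U = 3/16 + 2/9 + 1/20 + 2/21 = 2797/5040
Rounded to 4 decimal places: U = 0.5550
RM (Liu & Layland) bound for 4 tasks = 0.756828; compare with U = 2797/5040 (approx. 0.554960)
U <= bound, so schedulable by RM sufficient condition.

0.5550


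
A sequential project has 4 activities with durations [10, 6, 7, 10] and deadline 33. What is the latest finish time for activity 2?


LF(activity 2) = deadline - sum of successor durations
Successors: activities 3 through 4 with durations [7, 10]
Sum of successor durations = 17
LF = 33 - 17 = 16

16


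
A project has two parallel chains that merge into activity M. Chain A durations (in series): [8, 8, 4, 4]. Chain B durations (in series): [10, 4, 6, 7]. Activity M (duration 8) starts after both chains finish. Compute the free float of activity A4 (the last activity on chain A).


ES(A4) = sum of predecessors on chain A = 20
EF(A4) = ES + duration = 20 + 4 = 24
Successor of A4 is M. ES(M) = max(sum(A), sum(B)) = max(24, 27) = 27
Free float = ES(successor) - EF(current) = 27 - 24 = 3

3


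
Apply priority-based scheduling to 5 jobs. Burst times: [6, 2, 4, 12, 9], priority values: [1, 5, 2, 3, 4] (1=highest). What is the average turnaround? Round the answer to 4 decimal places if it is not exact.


Sort by priority (ascending = highest first):
Order: [(1, 6), (2, 4), (3, 12), (4, 9), (5, 2)]
Completion times:
  Priority 1, burst=6, C=6
  Priority 2, burst=4, C=10
  Priority 3, burst=12, C=22
  Priority 4, burst=9, C=31
  Priority 5, burst=2, C=33
Average turnaround = 102/5 = 20.4

20.4


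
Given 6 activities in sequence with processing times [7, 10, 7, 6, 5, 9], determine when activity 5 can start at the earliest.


Activity 5 starts after activities 1 through 4 complete.
Predecessor durations: [7, 10, 7, 6]
ES = 7 + 10 + 7 + 6 = 30

30


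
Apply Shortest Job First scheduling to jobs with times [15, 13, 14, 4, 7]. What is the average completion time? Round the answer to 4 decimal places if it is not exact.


SJF order (ascending): [4, 7, 13, 14, 15]
Completion times:
  Job 1: burst=4, C=4
  Job 2: burst=7, C=11
  Job 3: burst=13, C=24
  Job 4: burst=14, C=38
  Job 5: burst=15, C=53
Average completion = 130/5 = 26.0

26.0


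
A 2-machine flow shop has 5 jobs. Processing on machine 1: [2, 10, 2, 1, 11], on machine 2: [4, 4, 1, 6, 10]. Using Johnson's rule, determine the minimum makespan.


Apply Johnson's rule:
  Group 1 (a <= b): [(4, 1, 6), (1, 2, 4)]
  Group 2 (a > b): [(5, 11, 10), (2, 10, 4), (3, 2, 1)]
Optimal job order: [4, 1, 5, 2, 3]
Schedule:
  Job 4: M1 done at 1, M2 done at 7
  Job 1: M1 done at 3, M2 done at 11
  Job 5: M1 done at 14, M2 done at 24
  Job 2: M1 done at 24, M2 done at 28
  Job 3: M1 done at 26, M2 done at 29
Makespan = 29

29


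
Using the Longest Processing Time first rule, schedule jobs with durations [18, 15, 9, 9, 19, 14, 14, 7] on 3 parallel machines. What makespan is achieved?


Sort jobs in decreasing order (LPT): [19, 18, 15, 14, 14, 9, 9, 7]
Assign each job to the least loaded machine:
  Machine 1: jobs [19, 9, 9], load = 37
  Machine 2: jobs [18, 14], load = 32
  Machine 3: jobs [15, 14, 7], load = 36
Makespan = max load = 37

37


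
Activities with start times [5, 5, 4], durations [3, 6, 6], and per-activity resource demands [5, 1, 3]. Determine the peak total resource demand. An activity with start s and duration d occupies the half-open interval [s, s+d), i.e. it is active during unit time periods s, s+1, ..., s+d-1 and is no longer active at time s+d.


Each activity i is active on [start_i, start_i + duration_i).
Compute total resource usage per time slot:
  t=0: active resources = [], total = 0
  t=1: active resources = [], total = 0
  t=2: active resources = [], total = 0
  t=3: active resources = [], total = 0
  t=4: active resources = [3], total = 3
  t=5: active resources = [5, 1, 3], total = 9
  t=6: active resources = [5, 1, 3], total = 9
  t=7: active resources = [5, 1, 3], total = 9
  t=8: active resources = [1, 3], total = 4
  t=9: active resources = [1, 3], total = 4
  t=10: active resources = [1], total = 1
Peak resource demand = 9

9


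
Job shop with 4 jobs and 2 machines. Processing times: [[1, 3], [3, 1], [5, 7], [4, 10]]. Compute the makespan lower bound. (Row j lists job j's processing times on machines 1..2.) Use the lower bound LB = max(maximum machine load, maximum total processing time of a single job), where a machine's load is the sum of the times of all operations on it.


Machine loads:
  Machine 1: 1 + 3 + 5 + 4 = 13
  Machine 2: 3 + 1 + 7 + 10 = 21
Max machine load = 21
Job totals:
  Job 1: 4
  Job 2: 4
  Job 3: 12
  Job 4: 14
Max job total = 14
Lower bound = max(21, 14) = 21

21


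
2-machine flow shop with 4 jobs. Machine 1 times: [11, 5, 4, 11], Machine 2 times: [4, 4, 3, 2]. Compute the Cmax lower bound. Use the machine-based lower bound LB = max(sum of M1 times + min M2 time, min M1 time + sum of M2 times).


LB1 = sum(M1 times) + min(M2 times) = 31 + 2 = 33
LB2 = min(M1 times) + sum(M2 times) = 4 + 13 = 17
Lower bound = max(LB1, LB2) = max(33, 17) = 33

33


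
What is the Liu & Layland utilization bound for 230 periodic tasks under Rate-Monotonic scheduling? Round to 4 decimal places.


Compute 2^(1/230) = 1.0030182291
Subtract 1: 1.0030182291 - 1 = 0.0030182291
Multiply by n: 230 * 0.0030182291 = 0.6941926930
Round to 4 dp: 0.6942

0.6942


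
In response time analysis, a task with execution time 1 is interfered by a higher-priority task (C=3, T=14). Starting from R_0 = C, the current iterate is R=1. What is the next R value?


R_next = C + ceil(R_prev / T_hp) * C_hp
ceil(1 / 14) = ceil(0.0714) = 1
Interference = 1 * 3 = 3
R_next = 1 + 3 = 4

4


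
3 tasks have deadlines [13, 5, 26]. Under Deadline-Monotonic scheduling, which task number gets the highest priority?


Sort tasks by relative deadline (ascending):
  Task 2: deadline = 5
  Task 1: deadline = 13
  Task 3: deadline = 26
Priority order (highest first): [2, 1, 3]
Highest priority task = 2

2


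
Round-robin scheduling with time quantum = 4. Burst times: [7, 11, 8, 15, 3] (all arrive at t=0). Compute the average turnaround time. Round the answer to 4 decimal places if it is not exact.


Time quantum = 4
Execution trace:
  J1 runs 4 units, time = 4
  J2 runs 4 units, time = 8
  J3 runs 4 units, time = 12
  J4 runs 4 units, time = 16
  J5 runs 3 units, time = 19
  J1 runs 3 units, time = 22
  J2 runs 4 units, time = 26
  J3 runs 4 units, time = 30
  J4 runs 4 units, time = 34
  J2 runs 3 units, time = 37
  J4 runs 4 units, time = 41
  J4 runs 3 units, time = 44
Finish times: [22, 37, 30, 44, 19]
Average turnaround = 152/5 = 30.4

30.4


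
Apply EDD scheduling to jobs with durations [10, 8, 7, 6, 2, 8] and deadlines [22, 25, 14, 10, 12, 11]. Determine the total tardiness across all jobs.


Sort by due date (EDD order): [(6, 10), (8, 11), (2, 12), (7, 14), (10, 22), (8, 25)]
Compute completion times and tardiness:
  Job 1: p=6, d=10, C=6, tardiness=max(0,6-10)=0
  Job 2: p=8, d=11, C=14, tardiness=max(0,14-11)=3
  Job 3: p=2, d=12, C=16, tardiness=max(0,16-12)=4
  Job 4: p=7, d=14, C=23, tardiness=max(0,23-14)=9
  Job 5: p=10, d=22, C=33, tardiness=max(0,33-22)=11
  Job 6: p=8, d=25, C=41, tardiness=max(0,41-25)=16
Total tardiness = 43

43


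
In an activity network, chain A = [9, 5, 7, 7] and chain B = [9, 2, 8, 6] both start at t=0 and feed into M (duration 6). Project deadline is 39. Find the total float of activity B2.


Forward pass: ES(B2) = sum of predecessors on chain B = 9
EF = ES + duration = 9 + 2 = 11
Backward pass: LF(M) = deadline = 39; LS(M) = 39 - 6 = 33
LF(B2) = LS(M) - sum(successors on chain B) = 33 - 14 = 19
LS = LF - duration = 19 - 2 = 17
Total float = LS - ES = 17 - 9 = 8

8


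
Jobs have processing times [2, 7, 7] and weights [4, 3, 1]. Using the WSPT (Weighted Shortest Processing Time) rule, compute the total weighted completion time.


Compute p/w ratios and sort ascending (WSPT): [(2, 4), (7, 3), (7, 1)]
Compute weighted completion times:
  Job (p=2,w=4): C=2, w*C=4*2=8
  Job (p=7,w=3): C=9, w*C=3*9=27
  Job (p=7,w=1): C=16, w*C=1*16=16
Total weighted completion time = 51

51


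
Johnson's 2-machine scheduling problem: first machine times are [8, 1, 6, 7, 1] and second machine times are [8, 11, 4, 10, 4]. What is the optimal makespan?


Apply Johnson's rule:
  Group 1 (a <= b): [(2, 1, 11), (5, 1, 4), (4, 7, 10), (1, 8, 8)]
  Group 2 (a > b): [(3, 6, 4)]
Optimal job order: [2, 5, 4, 1, 3]
Schedule:
  Job 2: M1 done at 1, M2 done at 12
  Job 5: M1 done at 2, M2 done at 16
  Job 4: M1 done at 9, M2 done at 26
  Job 1: M1 done at 17, M2 done at 34
  Job 3: M1 done at 23, M2 done at 38
Makespan = 38

38


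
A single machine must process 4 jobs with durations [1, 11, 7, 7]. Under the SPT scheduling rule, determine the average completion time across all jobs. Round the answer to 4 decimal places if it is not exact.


Sort jobs by processing time (SPT order): [1, 7, 7, 11]
Compute completion times sequentially:
  Job 1: processing = 1, completes at 1
  Job 2: processing = 7, completes at 8
  Job 3: processing = 7, completes at 15
  Job 4: processing = 11, completes at 26
Sum of completion times = 50
Average completion time = 50/4 = 12.5

12.5


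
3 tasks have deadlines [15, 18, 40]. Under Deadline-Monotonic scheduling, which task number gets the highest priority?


Sort tasks by relative deadline (ascending):
  Task 1: deadline = 15
  Task 2: deadline = 18
  Task 3: deadline = 40
Priority order (highest first): [1, 2, 3]
Highest priority task = 1

1


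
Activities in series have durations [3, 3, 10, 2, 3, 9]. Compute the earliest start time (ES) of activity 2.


Activity 2 starts after activities 1 through 1 complete.
Predecessor durations: [3]
ES = 3 = 3

3


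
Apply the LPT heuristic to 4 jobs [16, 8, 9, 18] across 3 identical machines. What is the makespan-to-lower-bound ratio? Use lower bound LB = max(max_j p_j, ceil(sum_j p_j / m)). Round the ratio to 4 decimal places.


LPT order: [18, 16, 9, 8]
Machine loads after assignment: [18, 16, 17]
LPT makespan = 18
Lower bound = max(max_job, ceil(total/3)) = max(18, 17) = 18
Ratio = 18 / 18 = 1.0

1.0


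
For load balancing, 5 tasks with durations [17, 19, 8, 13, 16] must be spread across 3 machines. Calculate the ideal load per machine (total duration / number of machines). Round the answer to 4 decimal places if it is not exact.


Total processing time = 17 + 19 + 8 + 13 + 16 = 73
Number of machines = 3
Ideal balanced load = 73 / 3 = 24.3333

24.3333


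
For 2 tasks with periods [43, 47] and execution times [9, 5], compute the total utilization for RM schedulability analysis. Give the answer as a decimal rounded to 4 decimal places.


Compute individual utilizations (exact fractions):
  Task 1: C/T = 9/43 (approx. 0.2093)
  Task 2: C/T = 5/47 (approx. 0.1064)
Total utilization U = 9/43 + 5/47 = 638/2021
Rounded to 4 decimal places: U = 0.3157
RM (Liu & Layland) bound for 2 tasks = 0.828427; compare with U = 638/2021 (approx. 0.315685)
U <= bound, so schedulable by RM sufficient condition.

0.3157


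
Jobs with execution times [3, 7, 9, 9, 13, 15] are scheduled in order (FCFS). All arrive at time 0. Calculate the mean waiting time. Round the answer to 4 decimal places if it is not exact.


FCFS order (as given): [3, 7, 9, 9, 13, 15]
Waiting times:
  Job 1: wait = 0
  Job 2: wait = 3
  Job 3: wait = 10
  Job 4: wait = 19
  Job 5: wait = 28
  Job 6: wait = 41
Sum of waiting times = 101
Average waiting time = 101/6 = 16.8333

16.8333


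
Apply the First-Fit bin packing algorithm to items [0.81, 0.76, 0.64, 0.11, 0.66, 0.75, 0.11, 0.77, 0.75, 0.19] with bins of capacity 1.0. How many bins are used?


Place items sequentially using First-Fit:
  Item 0.81 -> new Bin 1
  Item 0.76 -> new Bin 2
  Item 0.64 -> new Bin 3
  Item 0.11 -> Bin 1 (now 0.92)
  Item 0.66 -> new Bin 4
  Item 0.75 -> new Bin 5
  Item 0.11 -> Bin 2 (now 0.87)
  Item 0.77 -> new Bin 6
  Item 0.75 -> new Bin 7
  Item 0.19 -> Bin 3 (now 0.83)
Total bins used = 7

7


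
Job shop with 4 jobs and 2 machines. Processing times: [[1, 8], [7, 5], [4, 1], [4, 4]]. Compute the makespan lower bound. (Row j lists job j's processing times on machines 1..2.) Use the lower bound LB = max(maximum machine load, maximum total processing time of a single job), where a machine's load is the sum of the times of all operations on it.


Machine loads:
  Machine 1: 1 + 7 + 4 + 4 = 16
  Machine 2: 8 + 5 + 1 + 4 = 18
Max machine load = 18
Job totals:
  Job 1: 9
  Job 2: 12
  Job 3: 5
  Job 4: 8
Max job total = 12
Lower bound = max(18, 12) = 18

18


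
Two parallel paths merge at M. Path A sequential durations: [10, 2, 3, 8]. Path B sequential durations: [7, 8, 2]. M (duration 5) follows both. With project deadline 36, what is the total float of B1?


Forward pass: ES(B1) = sum of predecessors on chain B = 0
EF = ES + duration = 0 + 7 = 7
Backward pass: LF(M) = deadline = 36; LS(M) = 36 - 5 = 31
LF(B1) = LS(M) - sum(successors on chain B) = 31 - 10 = 21
LS = LF - duration = 21 - 7 = 14
Total float = LS - ES = 14 - 0 = 14

14


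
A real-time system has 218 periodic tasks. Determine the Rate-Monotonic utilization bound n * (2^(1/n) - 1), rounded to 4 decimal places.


Compute 2^(1/218) = 1.0031846344
Subtract 1: 1.0031846344 - 1 = 0.0031846344
Multiply by n: 218 * 0.0031846344 = 0.6942502992
Round to 4 dp: 0.6943

0.6943


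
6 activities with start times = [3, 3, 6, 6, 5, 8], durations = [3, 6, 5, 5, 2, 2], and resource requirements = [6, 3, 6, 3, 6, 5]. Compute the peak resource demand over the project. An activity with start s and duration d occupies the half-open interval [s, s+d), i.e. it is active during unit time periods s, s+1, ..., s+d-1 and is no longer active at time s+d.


Each activity i is active on [start_i, start_i + duration_i).
Compute total resource usage per time slot:
  t=0: active resources = [], total = 0
  t=1: active resources = [], total = 0
  t=2: active resources = [], total = 0
  t=3: active resources = [6, 3], total = 9
  t=4: active resources = [6, 3], total = 9
  t=5: active resources = [6, 3, 6], total = 15
  t=6: active resources = [3, 6, 3, 6], total = 18
  t=7: active resources = [3, 6, 3], total = 12
  t=8: active resources = [3, 6, 3, 5], total = 17
  t=9: active resources = [6, 3, 5], total = 14
  t=10: active resources = [6, 3], total = 9
Peak resource demand = 18

18


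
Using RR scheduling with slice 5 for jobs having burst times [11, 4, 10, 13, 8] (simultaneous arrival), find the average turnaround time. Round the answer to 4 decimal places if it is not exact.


Time quantum = 5
Execution trace:
  J1 runs 5 units, time = 5
  J2 runs 4 units, time = 9
  J3 runs 5 units, time = 14
  J4 runs 5 units, time = 19
  J5 runs 5 units, time = 24
  J1 runs 5 units, time = 29
  J3 runs 5 units, time = 34
  J4 runs 5 units, time = 39
  J5 runs 3 units, time = 42
  J1 runs 1 units, time = 43
  J4 runs 3 units, time = 46
Finish times: [43, 9, 34, 46, 42]
Average turnaround = 174/5 = 34.8

34.8


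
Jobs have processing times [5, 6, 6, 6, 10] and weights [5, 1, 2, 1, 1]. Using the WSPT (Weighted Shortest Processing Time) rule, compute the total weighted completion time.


Compute p/w ratios and sort ascending (WSPT): [(5, 5), (6, 2), (6, 1), (6, 1), (10, 1)]
Compute weighted completion times:
  Job (p=5,w=5): C=5, w*C=5*5=25
  Job (p=6,w=2): C=11, w*C=2*11=22
  Job (p=6,w=1): C=17, w*C=1*17=17
  Job (p=6,w=1): C=23, w*C=1*23=23
  Job (p=10,w=1): C=33, w*C=1*33=33
Total weighted completion time = 120

120


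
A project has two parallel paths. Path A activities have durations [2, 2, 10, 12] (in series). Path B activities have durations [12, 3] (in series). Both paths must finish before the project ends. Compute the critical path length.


Path A total = 2 + 2 + 10 + 12 = 26
Path B total = 12 + 3 = 15
Critical path = longest path = max(26, 15) = 26

26


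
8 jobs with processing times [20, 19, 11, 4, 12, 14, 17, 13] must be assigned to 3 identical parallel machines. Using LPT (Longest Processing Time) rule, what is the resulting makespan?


Sort jobs in decreasing order (LPT): [20, 19, 17, 14, 13, 12, 11, 4]
Assign each job to the least loaded machine:
  Machine 1: jobs [20, 12, 4], load = 36
  Machine 2: jobs [19, 13], load = 32
  Machine 3: jobs [17, 14, 11], load = 42
Makespan = max load = 42

42


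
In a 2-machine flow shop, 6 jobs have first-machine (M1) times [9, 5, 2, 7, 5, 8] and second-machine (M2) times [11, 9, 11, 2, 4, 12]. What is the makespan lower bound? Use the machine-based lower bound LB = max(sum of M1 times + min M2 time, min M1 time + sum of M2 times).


LB1 = sum(M1 times) + min(M2 times) = 36 + 2 = 38
LB2 = min(M1 times) + sum(M2 times) = 2 + 49 = 51
Lower bound = max(LB1, LB2) = max(38, 51) = 51

51


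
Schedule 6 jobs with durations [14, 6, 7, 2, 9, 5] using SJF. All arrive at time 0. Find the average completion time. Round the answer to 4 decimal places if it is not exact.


SJF order (ascending): [2, 5, 6, 7, 9, 14]
Completion times:
  Job 1: burst=2, C=2
  Job 2: burst=5, C=7
  Job 3: burst=6, C=13
  Job 4: burst=7, C=20
  Job 5: burst=9, C=29
  Job 6: burst=14, C=43
Average completion = 114/6 = 19.0

19.0


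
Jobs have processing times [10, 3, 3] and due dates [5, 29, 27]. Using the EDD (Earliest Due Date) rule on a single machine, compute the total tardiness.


Sort by due date (EDD order): [(10, 5), (3, 27), (3, 29)]
Compute completion times and tardiness:
  Job 1: p=10, d=5, C=10, tardiness=max(0,10-5)=5
  Job 2: p=3, d=27, C=13, tardiness=max(0,13-27)=0
  Job 3: p=3, d=29, C=16, tardiness=max(0,16-29)=0
Total tardiness = 5

5


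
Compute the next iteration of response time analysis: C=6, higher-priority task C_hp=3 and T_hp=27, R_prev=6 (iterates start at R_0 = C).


R_next = C + ceil(R_prev / T_hp) * C_hp
ceil(6 / 27) = ceil(0.2222) = 1
Interference = 1 * 3 = 3
R_next = 6 + 3 = 9

9


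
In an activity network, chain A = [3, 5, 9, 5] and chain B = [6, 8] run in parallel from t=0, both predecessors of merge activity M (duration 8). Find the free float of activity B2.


ES(B2) = sum of predecessors on chain B = 6
EF(B2) = ES + duration = 6 + 8 = 14
Successor of B2 is M. ES(M) = max(sum(A), sum(B)) = max(22, 14) = 22
Free float = ES(successor) - EF(current) = 22 - 14 = 8

8


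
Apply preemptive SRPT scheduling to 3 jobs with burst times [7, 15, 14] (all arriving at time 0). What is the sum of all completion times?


Since all jobs arrive at t=0, SRPT equals SPT ordering.
SPT order: [7, 14, 15]
Completion times:
  Job 1: p=7, C=7
  Job 2: p=14, C=21
  Job 3: p=15, C=36
Total completion time = 7 + 21 + 36 = 64

64


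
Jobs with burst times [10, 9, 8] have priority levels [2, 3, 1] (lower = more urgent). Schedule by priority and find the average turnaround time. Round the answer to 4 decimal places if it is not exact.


Sort by priority (ascending = highest first):
Order: [(1, 8), (2, 10), (3, 9)]
Completion times:
  Priority 1, burst=8, C=8
  Priority 2, burst=10, C=18
  Priority 3, burst=9, C=27
Average turnaround = 53/3 = 17.6667

17.6667


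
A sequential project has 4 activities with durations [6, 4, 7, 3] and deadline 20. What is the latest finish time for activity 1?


LF(activity 1) = deadline - sum of successor durations
Successors: activities 2 through 4 with durations [4, 7, 3]
Sum of successor durations = 14
LF = 20 - 14 = 6

6


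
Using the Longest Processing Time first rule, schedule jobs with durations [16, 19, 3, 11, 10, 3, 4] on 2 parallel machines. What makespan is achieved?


Sort jobs in decreasing order (LPT): [19, 16, 11, 10, 4, 3, 3]
Assign each job to the least loaded machine:
  Machine 1: jobs [19, 10, 3], load = 32
  Machine 2: jobs [16, 11, 4, 3], load = 34
Makespan = max load = 34

34


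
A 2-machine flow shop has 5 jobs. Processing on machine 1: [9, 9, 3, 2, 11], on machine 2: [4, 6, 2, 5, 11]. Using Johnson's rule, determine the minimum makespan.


Apply Johnson's rule:
  Group 1 (a <= b): [(4, 2, 5), (5, 11, 11)]
  Group 2 (a > b): [(2, 9, 6), (1, 9, 4), (3, 3, 2)]
Optimal job order: [4, 5, 2, 1, 3]
Schedule:
  Job 4: M1 done at 2, M2 done at 7
  Job 5: M1 done at 13, M2 done at 24
  Job 2: M1 done at 22, M2 done at 30
  Job 1: M1 done at 31, M2 done at 35
  Job 3: M1 done at 34, M2 done at 37
Makespan = 37

37


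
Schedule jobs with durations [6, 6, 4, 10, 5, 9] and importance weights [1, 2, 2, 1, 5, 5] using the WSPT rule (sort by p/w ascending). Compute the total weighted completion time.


Compute p/w ratios and sort ascending (WSPT): [(5, 5), (9, 5), (4, 2), (6, 2), (6, 1), (10, 1)]
Compute weighted completion times:
  Job (p=5,w=5): C=5, w*C=5*5=25
  Job (p=9,w=5): C=14, w*C=5*14=70
  Job (p=4,w=2): C=18, w*C=2*18=36
  Job (p=6,w=2): C=24, w*C=2*24=48
  Job (p=6,w=1): C=30, w*C=1*30=30
  Job (p=10,w=1): C=40, w*C=1*40=40
Total weighted completion time = 249

249


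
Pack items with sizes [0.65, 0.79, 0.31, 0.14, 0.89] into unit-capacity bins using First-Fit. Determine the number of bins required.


Place items sequentially using First-Fit:
  Item 0.65 -> new Bin 1
  Item 0.79 -> new Bin 2
  Item 0.31 -> Bin 1 (now 0.96)
  Item 0.14 -> Bin 2 (now 0.93)
  Item 0.89 -> new Bin 3
Total bins used = 3

3


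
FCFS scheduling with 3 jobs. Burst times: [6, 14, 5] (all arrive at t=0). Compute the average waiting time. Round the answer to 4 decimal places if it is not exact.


FCFS order (as given): [6, 14, 5]
Waiting times:
  Job 1: wait = 0
  Job 2: wait = 6
  Job 3: wait = 20
Sum of waiting times = 26
Average waiting time = 26/3 = 8.6667

8.6667


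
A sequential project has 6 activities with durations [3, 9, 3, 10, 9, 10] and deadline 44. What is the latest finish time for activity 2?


LF(activity 2) = deadline - sum of successor durations
Successors: activities 3 through 6 with durations [3, 10, 9, 10]
Sum of successor durations = 32
LF = 44 - 32 = 12

12


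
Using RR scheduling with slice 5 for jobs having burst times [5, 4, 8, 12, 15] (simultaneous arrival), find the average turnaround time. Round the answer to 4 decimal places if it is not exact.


Time quantum = 5
Execution trace:
  J1 runs 5 units, time = 5
  J2 runs 4 units, time = 9
  J3 runs 5 units, time = 14
  J4 runs 5 units, time = 19
  J5 runs 5 units, time = 24
  J3 runs 3 units, time = 27
  J4 runs 5 units, time = 32
  J5 runs 5 units, time = 37
  J4 runs 2 units, time = 39
  J5 runs 5 units, time = 44
Finish times: [5, 9, 27, 39, 44]
Average turnaround = 124/5 = 24.8

24.8


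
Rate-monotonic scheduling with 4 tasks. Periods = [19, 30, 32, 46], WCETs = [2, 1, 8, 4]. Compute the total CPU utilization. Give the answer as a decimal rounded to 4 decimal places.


Compute individual utilizations (exact fractions):
  Task 1: C/T = 2/19 (approx. 0.1053)
  Task 2: C/T = 1/30 (approx. 0.0333)
  Task 3: C/T = 8/32 = 1/4 (approx. 0.25)
  Task 4: C/T = 4/46 = 2/23 (approx. 0.087)
Total utilization U = 2/19 + 1/30 + 1/4 + 2/23 = 12469/26220
Rounded to 4 decimal places: U = 0.4756
RM (Liu & Layland) bound for 4 tasks = 0.756828; compare with U = 12469/26220 (approx. 0.475553)
U <= bound, so schedulable by RM sufficient condition.

0.4756


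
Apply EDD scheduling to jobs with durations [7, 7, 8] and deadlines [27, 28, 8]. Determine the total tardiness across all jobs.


Sort by due date (EDD order): [(8, 8), (7, 27), (7, 28)]
Compute completion times and tardiness:
  Job 1: p=8, d=8, C=8, tardiness=max(0,8-8)=0
  Job 2: p=7, d=27, C=15, tardiness=max(0,15-27)=0
  Job 3: p=7, d=28, C=22, tardiness=max(0,22-28)=0
Total tardiness = 0

0


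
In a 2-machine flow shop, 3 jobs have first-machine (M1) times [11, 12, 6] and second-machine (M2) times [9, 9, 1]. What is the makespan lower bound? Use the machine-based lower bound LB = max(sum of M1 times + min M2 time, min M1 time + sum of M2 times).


LB1 = sum(M1 times) + min(M2 times) = 29 + 1 = 30
LB2 = min(M1 times) + sum(M2 times) = 6 + 19 = 25
Lower bound = max(LB1, LB2) = max(30, 25) = 30

30


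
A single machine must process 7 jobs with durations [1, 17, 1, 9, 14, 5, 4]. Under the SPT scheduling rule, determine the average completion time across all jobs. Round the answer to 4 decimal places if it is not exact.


Sort jobs by processing time (SPT order): [1, 1, 4, 5, 9, 14, 17]
Compute completion times sequentially:
  Job 1: processing = 1, completes at 1
  Job 2: processing = 1, completes at 2
  Job 3: processing = 4, completes at 6
  Job 4: processing = 5, completes at 11
  Job 5: processing = 9, completes at 20
  Job 6: processing = 14, completes at 34
  Job 7: processing = 17, completes at 51
Sum of completion times = 125
Average completion time = 125/7 = 17.8571

17.8571


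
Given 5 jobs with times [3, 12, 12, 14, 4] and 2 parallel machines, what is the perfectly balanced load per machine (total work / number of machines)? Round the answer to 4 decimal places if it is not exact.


Total processing time = 3 + 12 + 12 + 14 + 4 = 45
Number of machines = 2
Ideal balanced load = 45 / 2 = 22.5

22.5


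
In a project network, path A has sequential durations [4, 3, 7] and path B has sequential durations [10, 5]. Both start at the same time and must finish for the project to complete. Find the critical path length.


Path A total = 4 + 3 + 7 = 14
Path B total = 10 + 5 = 15
Critical path = longest path = max(14, 15) = 15

15


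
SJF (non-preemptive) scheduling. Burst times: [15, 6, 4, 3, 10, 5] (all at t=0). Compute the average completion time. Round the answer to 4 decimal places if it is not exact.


SJF order (ascending): [3, 4, 5, 6, 10, 15]
Completion times:
  Job 1: burst=3, C=3
  Job 2: burst=4, C=7
  Job 3: burst=5, C=12
  Job 4: burst=6, C=18
  Job 5: burst=10, C=28
  Job 6: burst=15, C=43
Average completion = 111/6 = 18.5

18.5


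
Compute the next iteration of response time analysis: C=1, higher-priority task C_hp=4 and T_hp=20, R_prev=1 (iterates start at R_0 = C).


R_next = C + ceil(R_prev / T_hp) * C_hp
ceil(1 / 20) = ceil(0.05) = 1
Interference = 1 * 4 = 4
R_next = 1 + 4 = 5

5


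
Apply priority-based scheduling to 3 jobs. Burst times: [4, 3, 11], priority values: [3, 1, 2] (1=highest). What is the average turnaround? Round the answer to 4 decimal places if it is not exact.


Sort by priority (ascending = highest first):
Order: [(1, 3), (2, 11), (3, 4)]
Completion times:
  Priority 1, burst=3, C=3
  Priority 2, burst=11, C=14
  Priority 3, burst=4, C=18
Average turnaround = 35/3 = 11.6667

11.6667


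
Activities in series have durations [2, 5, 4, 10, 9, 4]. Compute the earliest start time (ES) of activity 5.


Activity 5 starts after activities 1 through 4 complete.
Predecessor durations: [2, 5, 4, 10]
ES = 2 + 5 + 4 + 10 = 21

21


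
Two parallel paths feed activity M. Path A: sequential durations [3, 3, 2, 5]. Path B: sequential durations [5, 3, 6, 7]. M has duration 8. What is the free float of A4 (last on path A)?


ES(A4) = sum of predecessors on chain A = 8
EF(A4) = ES + duration = 8 + 5 = 13
Successor of A4 is M. ES(M) = max(sum(A), sum(B)) = max(13, 21) = 21
Free float = ES(successor) - EF(current) = 21 - 13 = 8

8
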